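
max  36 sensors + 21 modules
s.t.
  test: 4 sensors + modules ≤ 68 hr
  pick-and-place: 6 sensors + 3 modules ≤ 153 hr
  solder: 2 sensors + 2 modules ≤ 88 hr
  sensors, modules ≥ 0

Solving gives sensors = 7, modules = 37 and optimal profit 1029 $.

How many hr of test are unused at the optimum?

test used = 4·7 + 1·37 = 65; slack = 68 − 65 = 3.

3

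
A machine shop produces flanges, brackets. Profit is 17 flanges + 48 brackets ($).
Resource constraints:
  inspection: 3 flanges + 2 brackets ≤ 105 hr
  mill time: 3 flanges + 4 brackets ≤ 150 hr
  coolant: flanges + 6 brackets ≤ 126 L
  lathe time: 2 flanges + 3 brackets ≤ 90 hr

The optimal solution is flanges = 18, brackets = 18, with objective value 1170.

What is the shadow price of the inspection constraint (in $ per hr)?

0

Check each constraint at x*: inspection 90/105 (slack 15); mill time 126/150 (slack 24); coolant 126/126 (tight); lathe time 90/90 (tight).
Since inspection, mill time are not tight, their duals are 0.
The binding rows give the dual system: 1·y_coolant + 2·y_lathe time = 17 and 6·y_coolant + 3·y_lathe time = 48.
Solving: y_coolant = 5, y_lathe time = 6.
Shadow price of inspection = 0.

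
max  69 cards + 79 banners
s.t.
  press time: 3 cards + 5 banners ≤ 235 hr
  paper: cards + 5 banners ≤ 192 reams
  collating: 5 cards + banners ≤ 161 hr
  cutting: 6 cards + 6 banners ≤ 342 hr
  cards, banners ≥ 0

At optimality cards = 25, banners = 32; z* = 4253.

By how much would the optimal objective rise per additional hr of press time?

5

Binding: press time and cutting. Non-binding: paper (7 unused), collating (4 unused).
Since paper, collating are not tight, their duals are 0.
The binding rows give the dual system: 3·y_press time + 6·y_cutting = 69 and 5·y_press time + 6·y_cutting = 79.
This yields shadow prices y_press time = 5, y_cutting = 9.
Shadow price of press time = 5.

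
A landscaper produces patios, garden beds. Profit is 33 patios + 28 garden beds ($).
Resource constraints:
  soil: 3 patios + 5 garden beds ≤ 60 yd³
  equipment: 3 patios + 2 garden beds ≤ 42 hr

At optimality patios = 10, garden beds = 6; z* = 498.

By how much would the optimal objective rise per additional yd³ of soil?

2

Both soil and equipment are binding at x*.
Dual feasibility on the basic columns requires 3·y_soil + 3·y_equipment = 33, 5·y_soil + 2·y_equipment = 28.
This yields shadow prices y_soil = 2, y_equipment = 9.
Shadow price of soil = 2.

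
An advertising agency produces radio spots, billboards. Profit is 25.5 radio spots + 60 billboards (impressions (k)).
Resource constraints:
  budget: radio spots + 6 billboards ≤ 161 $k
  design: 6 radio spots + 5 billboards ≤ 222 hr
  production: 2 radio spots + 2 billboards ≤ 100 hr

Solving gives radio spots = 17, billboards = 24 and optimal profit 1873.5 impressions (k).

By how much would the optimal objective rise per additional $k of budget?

7.5

Check each constraint at x*: budget 161/161 (tight); design 222/222 (tight); production 82/100 (slack 18).
By complementary slackness, y = 0 for the non-binding constraint.
Dual feasibility on the basic columns requires 1·y_budget + 6·y_design = 25.5, 6·y_budget + 5·y_design = 60.
This yields shadow prices y_budget = 7.5, y_design = 3.
Shadow price of budget = 7.5.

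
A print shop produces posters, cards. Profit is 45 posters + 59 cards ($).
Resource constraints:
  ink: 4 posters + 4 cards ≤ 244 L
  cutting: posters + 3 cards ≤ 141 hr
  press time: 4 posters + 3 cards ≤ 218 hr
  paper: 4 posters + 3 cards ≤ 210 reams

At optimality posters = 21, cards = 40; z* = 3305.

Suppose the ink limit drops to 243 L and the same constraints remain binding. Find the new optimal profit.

Binding: ink and cutting. Non-binding: press time (14 unused), paper (6 unused).
Slack constraints have shadow price 0 (complementary slackness).
From A_Bᵀ y = c: 4·y_ink + 1·y_cutting = 45; 4·y_ink + 3·y_cutting = 59.
→ y_ink = 9.5 and y_cutting = 7.
Δz = y_ink·Δb = 9.5 × (-1) = -9.5, so new z* = 3305 − 9.5 = 3295.5.

3295.5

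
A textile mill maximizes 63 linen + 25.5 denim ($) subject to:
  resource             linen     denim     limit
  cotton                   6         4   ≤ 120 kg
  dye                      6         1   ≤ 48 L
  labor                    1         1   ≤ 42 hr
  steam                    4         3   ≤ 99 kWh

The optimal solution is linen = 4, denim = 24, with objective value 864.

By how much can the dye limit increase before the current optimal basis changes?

Binding constraints: cotton, dye. The basis is B = [[6,4],[6,1]] with det -18.
Per unit increase in dye, x* moves by d = (0.2222, -0.3333).
The basis stays optimal until denim reaches 0; allowable increase = 72 L.

72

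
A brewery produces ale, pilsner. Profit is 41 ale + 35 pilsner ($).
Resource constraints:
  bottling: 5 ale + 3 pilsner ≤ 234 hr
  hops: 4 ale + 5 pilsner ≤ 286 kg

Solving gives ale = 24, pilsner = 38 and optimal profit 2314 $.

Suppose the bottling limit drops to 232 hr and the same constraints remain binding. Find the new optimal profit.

Both bottling and hops are binding at x*.
From A_Bᵀ y = c: 5·y_bottling + 4·y_hops = 41; 3·y_bottling + 5·y_hops = 35.
Solving: y_bottling = 5, y_hops = 4.
Δz = y_bottling·Δb = 5 × (-2) = -10, so new z* = 2314 − 10 = 2304.

2304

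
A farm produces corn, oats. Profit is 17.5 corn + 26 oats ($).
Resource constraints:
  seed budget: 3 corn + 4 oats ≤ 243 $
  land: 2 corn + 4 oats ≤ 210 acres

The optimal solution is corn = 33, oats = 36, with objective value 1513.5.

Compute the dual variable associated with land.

Check each constraint at x*: seed budget 243/243 (tight); land 210/210 (tight).
Dual feasibility on the basic columns requires 3·y_seed budget + 2·y_land = 17.5, 4·y_seed budget + 4·y_land = 26.
This yields shadow prices y_seed budget = 4.5, y_land = 2.
Shadow price of land = 2.

2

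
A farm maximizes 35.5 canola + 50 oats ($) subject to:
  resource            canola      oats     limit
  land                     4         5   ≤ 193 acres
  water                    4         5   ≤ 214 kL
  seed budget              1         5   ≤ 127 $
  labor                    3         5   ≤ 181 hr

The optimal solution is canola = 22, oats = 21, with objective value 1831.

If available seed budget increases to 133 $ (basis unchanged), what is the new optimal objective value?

At the optimum: land uses 193 of 193 (binding); water uses 193 of 214 (slack = 21); seed budget uses 127 of 127 (binding); labor uses 171 of 181 (slack = 10).
Slack constraints have shadow price 0 (complementary slackness).
From A_Bᵀ y = c: 4·y_land + 1·y_seed budget = 35.5; 5·y_land + 5·y_seed budget = 50.
This yields shadow prices y_land = 8.5, y_seed budget = 1.5.
Δz = y_seed budget·Δb = 1.5 × (6) = 9, so new z* = 1831 + 9 = 1840.

1840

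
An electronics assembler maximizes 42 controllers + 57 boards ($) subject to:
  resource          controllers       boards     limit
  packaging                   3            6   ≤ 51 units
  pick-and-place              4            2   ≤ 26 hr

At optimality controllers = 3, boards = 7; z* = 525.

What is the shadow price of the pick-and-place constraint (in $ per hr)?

4.5

Both packaging and pick-and-place are binding at x*.
From A_Bᵀ y = c: 3·y_packaging + 4·y_pick-and-place = 42; 6·y_packaging + 2·y_pick-and-place = 57.
This yields shadow prices y_packaging = 8, y_pick-and-place = 4.5.
Shadow price of pick-and-place = 4.5.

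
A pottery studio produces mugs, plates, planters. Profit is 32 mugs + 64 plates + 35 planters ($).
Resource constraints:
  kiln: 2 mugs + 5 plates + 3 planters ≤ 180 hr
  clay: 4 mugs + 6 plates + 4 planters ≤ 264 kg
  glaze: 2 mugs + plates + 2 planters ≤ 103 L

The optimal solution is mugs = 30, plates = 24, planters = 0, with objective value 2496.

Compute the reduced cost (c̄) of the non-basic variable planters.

Check each constraint at x*: kiln 180/180 (tight); clay 264/264 (tight); glaze 84/103 (slack 19).
Slack constraints have shadow price 0 (complementary slackness).
The binding rows give the dual system: 2·y_kiln + 4·y_clay = 32 and 5·y_kiln + 6·y_clay = 64.
→ y_kiln = 8 and y_clay = 4.
Reduced cost of planters: c₃ − yᵀa₃ = 35 − (8·3 + 4·4) = 35 − 40 = -5.

-5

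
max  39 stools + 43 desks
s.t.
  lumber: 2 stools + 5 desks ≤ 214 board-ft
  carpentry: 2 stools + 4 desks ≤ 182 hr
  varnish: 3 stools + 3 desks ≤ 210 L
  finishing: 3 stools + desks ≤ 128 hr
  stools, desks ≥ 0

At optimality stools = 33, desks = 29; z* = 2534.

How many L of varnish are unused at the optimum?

24

varnish used = 3·33 + 3·29 = 186; slack = 210 − 186 = 24.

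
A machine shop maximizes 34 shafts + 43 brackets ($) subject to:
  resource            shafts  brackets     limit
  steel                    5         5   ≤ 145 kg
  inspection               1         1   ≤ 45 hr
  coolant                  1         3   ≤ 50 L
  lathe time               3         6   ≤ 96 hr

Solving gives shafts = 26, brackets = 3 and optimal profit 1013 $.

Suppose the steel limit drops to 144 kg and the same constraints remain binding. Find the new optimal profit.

At the optimum: steel uses 145 of 145 (binding); inspection uses 29 of 45 (slack = 16); coolant uses 35 of 50 (slack = 15); lathe time uses 96 of 96 (binding).
Since inspection, coolant are not tight, their duals are 0.
The binding rows give the dual system: 5·y_steel + 3·y_lathe time = 34 and 5·y_steel + 6·y_lathe time = 43.
This yields shadow prices y_steel = 5, y_lathe time = 3.
Δz = y_steel·Δb = 5 × (-1) = -5, so new z* = 1013 − 5 = 1008.

1008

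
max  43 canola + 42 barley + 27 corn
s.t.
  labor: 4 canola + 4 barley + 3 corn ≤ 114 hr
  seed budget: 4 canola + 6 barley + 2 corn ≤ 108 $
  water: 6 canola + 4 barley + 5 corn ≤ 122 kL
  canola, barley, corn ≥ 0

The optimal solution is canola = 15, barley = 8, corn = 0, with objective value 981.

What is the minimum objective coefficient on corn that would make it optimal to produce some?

Check each constraint at x*: labor 92/114 (slack 22); seed budget 108/108 (tight); water 122/122 (tight).
By complementary slackness, y = 0 for the non-binding constraint.
The binding rows give the dual system: 4·y_seed budget + 6·y_water = 43 and 6·y_seed budget + 4·y_water = 42.
→ y_seed budget = 4 and y_water = 4.5.
corn enters the basis when its profit ≥ yᵀa₃ = 4·2 + 4.5·5 = 30.5.

30.5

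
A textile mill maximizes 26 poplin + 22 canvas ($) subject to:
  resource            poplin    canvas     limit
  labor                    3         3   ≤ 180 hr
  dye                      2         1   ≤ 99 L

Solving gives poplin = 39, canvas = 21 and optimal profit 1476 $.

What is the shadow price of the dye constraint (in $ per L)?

4

At the optimum: labor uses 180 of 180 (binding); dye uses 99 of 99 (binding).
The binding rows give the dual system: 3·y_labor + 2·y_dye = 26 and 3·y_labor + 1·y_dye = 22.
→ y_labor = 6 and y_dye = 4.
Shadow price of dye = 4.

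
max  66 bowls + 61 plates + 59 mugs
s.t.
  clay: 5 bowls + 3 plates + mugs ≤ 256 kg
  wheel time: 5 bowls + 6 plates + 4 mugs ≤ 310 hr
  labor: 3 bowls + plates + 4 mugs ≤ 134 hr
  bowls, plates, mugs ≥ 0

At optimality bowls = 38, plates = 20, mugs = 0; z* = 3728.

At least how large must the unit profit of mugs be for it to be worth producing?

Check each constraint at x*: clay 250/256 (slack 6); wheel time 310/310 (tight); labor 134/134 (tight).
By complementary slackness, y = 0 for the non-binding constraint.
From A_Bᵀ y = c: 5·y_wheel time + 3·y_labor = 66; 6·y_wheel time + 1·y_labor = 61.
Solving: y_wheel time = 9, y_labor = 7.
mugs enters the basis when its profit ≥ yᵀa₃ = 9·4 + 7·4 = 64.

64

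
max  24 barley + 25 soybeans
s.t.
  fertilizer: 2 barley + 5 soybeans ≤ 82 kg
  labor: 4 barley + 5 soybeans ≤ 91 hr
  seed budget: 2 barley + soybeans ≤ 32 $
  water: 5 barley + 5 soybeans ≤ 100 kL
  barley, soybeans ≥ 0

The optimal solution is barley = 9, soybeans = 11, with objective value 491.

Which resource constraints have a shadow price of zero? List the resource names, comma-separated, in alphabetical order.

fertilizer: 73/82 (slack 9)
labor: 91/91 (binding)
seed budget: 29/32 (slack 3)
water: 100/100 (binding)
By complementary slackness, a constraint with positive slack has shadow price 0 → fertilizer, seed budget.

fertilizer, seed budget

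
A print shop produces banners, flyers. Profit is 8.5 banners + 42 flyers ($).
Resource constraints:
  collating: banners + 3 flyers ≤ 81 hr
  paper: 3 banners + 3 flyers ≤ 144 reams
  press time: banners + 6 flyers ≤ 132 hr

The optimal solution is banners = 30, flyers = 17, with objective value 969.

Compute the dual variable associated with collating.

At the optimum: collating uses 81 of 81 (binding); paper uses 141 of 144 (slack = 3); press time uses 132 of 132 (binding).
Since paper is not tight, its dual is 0.
The binding rows give the dual system: 1·y_collating + 1·y_press time = 8.5 and 3·y_collating + 6·y_press time = 42.
Solving: y_collating = 3, y_press time = 5.5.
Shadow price of collating = 3.

3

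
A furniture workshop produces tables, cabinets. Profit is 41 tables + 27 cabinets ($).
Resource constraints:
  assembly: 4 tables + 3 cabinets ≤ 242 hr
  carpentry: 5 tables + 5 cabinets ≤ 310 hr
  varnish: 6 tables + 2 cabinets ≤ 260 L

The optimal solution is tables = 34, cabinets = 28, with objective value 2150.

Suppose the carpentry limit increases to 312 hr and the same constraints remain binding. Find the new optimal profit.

2158

Check each constraint at x*: assembly 220/242 (slack 22); carpentry 310/310 (tight); varnish 260/260 (tight).
Since assembly is not tight, its dual is 0.
Dual feasibility on the basic columns requires 5·y_carpentry + 6·y_varnish = 41, 5·y_carpentry + 2·y_varnish = 27.
This yields shadow prices y_carpentry = 4, y_varnish = 3.5.
Δz = y_carpentry·Δb = 4 × (2) = 8, so new z* = 2150 + 8 = 2158.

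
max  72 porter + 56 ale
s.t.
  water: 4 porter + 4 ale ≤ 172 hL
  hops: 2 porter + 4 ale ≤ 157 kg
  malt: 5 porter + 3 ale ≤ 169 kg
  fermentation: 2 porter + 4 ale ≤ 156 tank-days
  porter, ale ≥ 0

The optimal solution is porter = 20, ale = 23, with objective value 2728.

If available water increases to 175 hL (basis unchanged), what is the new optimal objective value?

2752

Binding: water and malt. Non-binding: hops (25 unused), fermentation (24 unused).
Since hops, fermentation are not tight, their duals are 0.
From A_Bᵀ y = c: 4·y_water + 5·y_malt = 72; 4·y_water + 3·y_malt = 56.
→ y_water = 8 and y_malt = 8.
Δz = y_water·Δb = 8 × (3) = 24, so new z* = 2728 + 24 = 2752.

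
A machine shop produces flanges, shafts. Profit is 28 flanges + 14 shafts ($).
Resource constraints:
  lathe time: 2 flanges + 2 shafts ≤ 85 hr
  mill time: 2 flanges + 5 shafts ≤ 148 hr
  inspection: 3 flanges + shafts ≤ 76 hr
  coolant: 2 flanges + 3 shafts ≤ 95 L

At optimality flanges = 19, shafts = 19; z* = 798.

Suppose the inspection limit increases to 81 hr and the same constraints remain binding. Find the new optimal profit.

Binding: inspection and coolant. Non-binding: lathe time (9 unused), mill time (15 unused).
By complementary slackness, y = 0 for the non-binding constraints.
The binding rows give the dual system: 3·y_inspection + 2·y_coolant = 28 and 1·y_inspection + 3·y_coolant = 14.
Solving: y_inspection = 8, y_coolant = 2.
Δz = y_inspection·Δb = 8 × (5) = 40, so new z* = 798 + 40 = 838.

838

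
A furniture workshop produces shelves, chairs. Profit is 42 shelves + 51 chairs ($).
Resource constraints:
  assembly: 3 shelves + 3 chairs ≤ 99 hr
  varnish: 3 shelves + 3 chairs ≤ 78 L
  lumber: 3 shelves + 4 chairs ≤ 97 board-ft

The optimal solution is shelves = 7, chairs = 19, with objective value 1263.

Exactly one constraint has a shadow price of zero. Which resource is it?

assembly

assembly: 78/99 (slack 21)
varnish: 78/78 (binding)
lumber: 97/97 (binding)
By complementary slackness, a constraint with positive slack has shadow price 0 → assembly.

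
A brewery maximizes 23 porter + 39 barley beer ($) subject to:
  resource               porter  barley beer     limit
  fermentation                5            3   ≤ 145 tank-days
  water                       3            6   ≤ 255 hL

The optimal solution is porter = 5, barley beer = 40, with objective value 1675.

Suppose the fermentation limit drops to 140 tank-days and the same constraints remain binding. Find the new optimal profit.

Both fermentation and water are binding at x*.
Dual feasibility on the basic columns requires 5·y_fermentation + 3·y_water = 23, 3·y_fermentation + 6·y_water = 39.
Solving: y_fermentation = 1, y_water = 6.
Δz = y_fermentation·Δb = 1 × (-5) = -5, so new z* = 1675 − 5 = 1670.

1670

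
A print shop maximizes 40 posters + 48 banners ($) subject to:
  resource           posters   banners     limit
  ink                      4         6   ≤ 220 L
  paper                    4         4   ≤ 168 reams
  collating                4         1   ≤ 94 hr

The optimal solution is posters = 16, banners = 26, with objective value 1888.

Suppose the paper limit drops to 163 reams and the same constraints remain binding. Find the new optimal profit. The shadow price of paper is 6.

Δb = -5, so new z* = 1888 + (6)·(-5) = 1888 − 30 = 1858.

1858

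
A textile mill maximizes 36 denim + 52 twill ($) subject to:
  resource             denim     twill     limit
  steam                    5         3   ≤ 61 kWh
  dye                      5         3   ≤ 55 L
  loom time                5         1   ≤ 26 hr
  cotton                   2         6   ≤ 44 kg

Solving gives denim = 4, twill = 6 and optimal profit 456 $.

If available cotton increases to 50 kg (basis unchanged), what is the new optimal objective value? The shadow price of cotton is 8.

Δb = 6, so new z* = 456 + (8)·(6) = 456 + 48 = 504.

504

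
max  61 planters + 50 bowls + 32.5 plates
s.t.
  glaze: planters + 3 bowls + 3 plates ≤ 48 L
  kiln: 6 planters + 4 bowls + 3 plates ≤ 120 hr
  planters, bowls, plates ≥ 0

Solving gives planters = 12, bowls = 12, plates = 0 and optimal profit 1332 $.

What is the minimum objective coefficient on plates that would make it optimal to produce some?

40.5

Both glaze and kiln are binding at x*.
Dual feasibility on the basic columns requires 1·y_glaze + 6·y_kiln = 61, 3·y_glaze + 4·y_kiln = 50.
→ y_glaze = 4 and y_kiln = 9.5.
plates enters the basis when its profit ≥ yᵀa₃ = 4·3 + 9.5·3 = 40.5.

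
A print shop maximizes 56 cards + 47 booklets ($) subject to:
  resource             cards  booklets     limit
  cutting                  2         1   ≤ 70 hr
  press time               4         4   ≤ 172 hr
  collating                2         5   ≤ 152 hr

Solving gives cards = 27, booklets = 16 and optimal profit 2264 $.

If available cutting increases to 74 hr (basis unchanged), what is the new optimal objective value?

2300

Binding: cutting and press time. Non-binding: collating (18 unused).
Slack constraints have shadow price 0 (complementary slackness).
From A_Bᵀ y = c: 2·y_cutting + 4·y_press time = 56; 1·y_cutting + 4·y_press time = 47.
This yields shadow prices y_cutting = 9, y_press time = 9.5.
Δz = y_cutting·Δb = 9 × (4) = 36, so new z* = 2264 + 36 = 2300.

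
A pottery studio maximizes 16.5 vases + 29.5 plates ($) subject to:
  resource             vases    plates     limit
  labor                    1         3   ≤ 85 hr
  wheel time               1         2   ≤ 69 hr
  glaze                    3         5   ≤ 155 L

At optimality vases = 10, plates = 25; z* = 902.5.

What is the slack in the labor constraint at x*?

0

labor used = 1·10 + 3·25 = 85; slack = 85 − 85 = 0.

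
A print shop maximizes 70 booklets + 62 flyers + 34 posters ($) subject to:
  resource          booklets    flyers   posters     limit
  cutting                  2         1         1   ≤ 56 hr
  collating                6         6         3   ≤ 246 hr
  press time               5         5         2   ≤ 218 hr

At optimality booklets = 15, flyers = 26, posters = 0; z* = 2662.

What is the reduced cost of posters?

-1

At the optimum: cutting uses 56 of 56 (binding); collating uses 246 of 246 (binding); press time uses 205 of 218 (slack = 13).
Since press time is not tight, its dual is 0.
The binding rows give the dual system: 2·y_cutting + 6·y_collating = 70 and 1·y_cutting + 6·y_collating = 62.
This yields shadow prices y_cutting = 8, y_collating = 9.
Reduced cost of posters: c₃ − yᵀa₃ = 34 − (8·1 + 9·3) = 34 − 35 = -1.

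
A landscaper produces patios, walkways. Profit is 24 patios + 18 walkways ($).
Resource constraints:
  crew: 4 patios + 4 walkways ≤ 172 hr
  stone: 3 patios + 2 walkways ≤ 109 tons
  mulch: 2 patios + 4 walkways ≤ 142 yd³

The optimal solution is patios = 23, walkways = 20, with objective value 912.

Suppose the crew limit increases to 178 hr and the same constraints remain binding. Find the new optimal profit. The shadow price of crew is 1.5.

921

Δb = 6, so new z* = 912 + (1.5)·(6) = 912 + 9 = 921.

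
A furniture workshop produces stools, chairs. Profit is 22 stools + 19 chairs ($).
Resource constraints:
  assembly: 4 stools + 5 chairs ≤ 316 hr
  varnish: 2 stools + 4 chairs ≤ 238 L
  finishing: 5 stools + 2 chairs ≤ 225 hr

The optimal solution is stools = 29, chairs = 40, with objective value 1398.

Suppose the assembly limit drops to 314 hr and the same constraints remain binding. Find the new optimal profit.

At the optimum: assembly uses 316 of 316 (binding); varnish uses 218 of 238 (slack = 20); finishing uses 225 of 225 (binding).
Slack constraints have shadow price 0 (complementary slackness).
The binding rows give the dual system: 4·y_assembly + 5·y_finishing = 22 and 5·y_assembly + 2·y_finishing = 19.
Solving: y_assembly = 3, y_finishing = 2.
Δz = y_assembly·Δb = 3 × (-2) = -6, so new z* = 1398 − 6 = 1392.

1392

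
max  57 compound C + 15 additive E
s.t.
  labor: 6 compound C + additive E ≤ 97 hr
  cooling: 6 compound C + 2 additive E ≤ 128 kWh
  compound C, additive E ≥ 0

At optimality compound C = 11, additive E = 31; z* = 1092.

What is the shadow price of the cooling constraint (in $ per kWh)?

At the optimum: labor uses 97 of 97 (binding); cooling uses 128 of 128 (binding).
The binding rows give the dual system: 6·y_labor + 6·y_cooling = 57 and 1·y_labor + 2·y_cooling = 15.
Solving: y_labor = 4, y_cooling = 5.5.
Shadow price of cooling = 5.5.

5.5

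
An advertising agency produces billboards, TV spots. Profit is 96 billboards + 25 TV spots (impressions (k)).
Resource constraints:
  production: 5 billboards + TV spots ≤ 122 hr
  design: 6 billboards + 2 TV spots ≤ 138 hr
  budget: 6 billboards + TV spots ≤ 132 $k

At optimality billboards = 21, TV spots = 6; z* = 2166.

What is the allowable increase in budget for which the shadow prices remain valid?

Binding constraints: design, budget. The basis is B = [[6,2],[6,1]] with det -6.
Per unit increase in budget, x* moves by d = (0.3333, -1).
The basis stays optimal until TV spots reaches 0; allowable increase = 6 $k.

6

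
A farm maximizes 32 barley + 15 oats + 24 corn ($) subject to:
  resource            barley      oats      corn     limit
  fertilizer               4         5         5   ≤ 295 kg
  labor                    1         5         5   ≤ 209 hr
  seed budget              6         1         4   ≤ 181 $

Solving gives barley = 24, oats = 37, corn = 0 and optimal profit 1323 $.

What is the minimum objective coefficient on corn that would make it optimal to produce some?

30

At the optimum: fertilizer uses 281 of 295 (slack = 14); labor uses 209 of 209 (binding); seed budget uses 181 of 181 (binding).
By complementary slackness, y = 0 for the non-binding constraint.
Dual feasibility on the basic columns requires 1·y_labor + 6·y_seed budget = 32, 5·y_labor + 1·y_seed budget = 15.
This yields shadow prices y_labor = 2, y_seed budget = 5.
corn enters the basis when its profit ≥ yᵀa₃ = 2·5 + 5·4 = 30.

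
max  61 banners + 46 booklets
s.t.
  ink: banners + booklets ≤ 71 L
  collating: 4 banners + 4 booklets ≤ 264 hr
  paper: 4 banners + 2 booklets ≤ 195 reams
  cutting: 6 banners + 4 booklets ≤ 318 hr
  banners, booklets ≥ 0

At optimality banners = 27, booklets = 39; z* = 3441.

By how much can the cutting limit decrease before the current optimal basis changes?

54

Binding constraints: collating, cutting. The basis is B = [[4,4],[6,4]] with det -8.
Per unit decrease in cutting, x* moves by d = (-0.5, 0.5).
The basis stays optimal until banners reaches 0; allowable decrease = 54 hr.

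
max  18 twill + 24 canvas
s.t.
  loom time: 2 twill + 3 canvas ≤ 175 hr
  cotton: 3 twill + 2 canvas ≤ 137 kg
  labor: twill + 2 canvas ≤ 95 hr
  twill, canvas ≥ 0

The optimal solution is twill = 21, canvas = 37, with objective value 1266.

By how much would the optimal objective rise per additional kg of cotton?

Check each constraint at x*: loom time 153/175 (slack 22); cotton 137/137 (tight); labor 95/95 (tight).
Since loom time is not tight, its dual is 0.
From A_Bᵀ y = c: 3·y_cotton + 1·y_labor = 18; 2·y_cotton + 2·y_labor = 24.
→ y_cotton = 3 and y_labor = 9.
Shadow price of cotton = 3.

3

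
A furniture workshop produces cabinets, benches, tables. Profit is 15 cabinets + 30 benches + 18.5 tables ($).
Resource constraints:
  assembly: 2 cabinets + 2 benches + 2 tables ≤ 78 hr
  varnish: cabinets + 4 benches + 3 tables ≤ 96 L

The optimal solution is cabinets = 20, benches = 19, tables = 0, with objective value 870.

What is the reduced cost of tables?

Check each constraint at x*: assembly 78/78 (tight); varnish 96/96 (tight).
Dual feasibility on the basic columns requires 2·y_assembly + 1·y_varnish = 15, 2·y_assembly + 4·y_varnish = 30.
Solving: y_assembly = 5, y_varnish = 5.
Reduced cost of tables: c₃ − yᵀa₃ = 18.5 − (5·2 + 5·3) = 18.5 − 25 = -6.5.

-6.5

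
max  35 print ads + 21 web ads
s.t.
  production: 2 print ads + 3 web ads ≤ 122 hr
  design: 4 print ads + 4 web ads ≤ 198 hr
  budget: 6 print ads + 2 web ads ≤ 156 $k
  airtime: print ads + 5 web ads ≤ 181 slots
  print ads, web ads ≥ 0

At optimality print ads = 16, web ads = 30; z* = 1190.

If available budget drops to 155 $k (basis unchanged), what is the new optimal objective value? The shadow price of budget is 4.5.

Δb = -1, so new z* = 1190 + (4.5)·(-1) = 1190 − 4.5 = 1185.5.

1185.5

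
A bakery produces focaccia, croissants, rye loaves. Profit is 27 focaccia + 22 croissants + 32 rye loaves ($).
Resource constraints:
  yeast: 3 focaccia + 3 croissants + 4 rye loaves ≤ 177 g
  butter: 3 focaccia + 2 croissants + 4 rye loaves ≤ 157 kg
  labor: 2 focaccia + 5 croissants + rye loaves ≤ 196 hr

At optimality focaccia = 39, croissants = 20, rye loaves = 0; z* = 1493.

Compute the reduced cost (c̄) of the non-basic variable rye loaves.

-4

Binding: yeast and butter. Non-binding: labor (18 unused).
By complementary slackness, y = 0 for the non-binding constraint.
The binding rows give the dual system: 3·y_yeast + 3·y_butter = 27 and 3·y_yeast + 2·y_butter = 22.
→ y_yeast = 4 and y_butter = 5.
Reduced cost of rye loaves: c₃ − yᵀa₃ = 32 − (4·4 + 5·4) = 32 − 36 = -4.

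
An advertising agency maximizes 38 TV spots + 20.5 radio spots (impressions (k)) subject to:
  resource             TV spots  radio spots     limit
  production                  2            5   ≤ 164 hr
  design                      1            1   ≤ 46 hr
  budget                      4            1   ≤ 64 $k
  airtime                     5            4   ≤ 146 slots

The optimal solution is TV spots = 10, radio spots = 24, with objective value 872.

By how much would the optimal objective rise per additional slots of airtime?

Check each constraint at x*: production 140/164 (slack 24); design 34/46 (slack 12); budget 64/64 (tight); airtime 146/146 (tight).
Since production, design are not tight, their duals are 0.
The binding rows give the dual system: 4·y_budget + 5·y_airtime = 38 and 1·y_budget + 4·y_airtime = 20.5.
→ y_budget = 4.5 and y_airtime = 4.
Shadow price of airtime = 4.

4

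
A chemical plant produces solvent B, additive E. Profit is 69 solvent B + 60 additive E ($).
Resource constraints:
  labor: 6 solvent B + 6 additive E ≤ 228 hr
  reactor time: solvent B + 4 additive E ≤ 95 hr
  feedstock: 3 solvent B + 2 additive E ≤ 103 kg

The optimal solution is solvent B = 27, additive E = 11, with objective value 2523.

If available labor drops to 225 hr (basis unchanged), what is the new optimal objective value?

2502

At the optimum: labor uses 228 of 228 (binding); reactor time uses 71 of 95 (slack = 24); feedstock uses 103 of 103 (binding).
Since reactor time is not tight, its dual is 0.
The binding rows give the dual system: 6·y_labor + 3·y_feedstock = 69 and 6·y_labor + 2·y_feedstock = 60.
This yields shadow prices y_labor = 7, y_feedstock = 9.
Δz = y_labor·Δb = 7 × (-3) = -21, so new z* = 2523 − 21 = 2502.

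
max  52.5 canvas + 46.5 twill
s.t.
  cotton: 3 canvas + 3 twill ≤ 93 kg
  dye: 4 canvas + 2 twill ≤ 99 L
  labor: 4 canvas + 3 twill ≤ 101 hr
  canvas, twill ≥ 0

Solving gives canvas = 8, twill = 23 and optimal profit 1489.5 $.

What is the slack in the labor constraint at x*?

labor used = 4·8 + 3·23 = 101; slack = 101 − 101 = 0.

0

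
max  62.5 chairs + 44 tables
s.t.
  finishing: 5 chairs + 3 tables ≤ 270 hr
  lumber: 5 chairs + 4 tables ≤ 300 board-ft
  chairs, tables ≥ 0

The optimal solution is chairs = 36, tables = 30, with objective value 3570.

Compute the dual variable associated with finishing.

6

At the optimum: finishing uses 270 of 270 (binding); lumber uses 300 of 300 (binding).
Dual feasibility on the basic columns requires 5·y_finishing + 5·y_lumber = 62.5, 3·y_finishing + 4·y_lumber = 44.
This yields shadow prices y_finishing = 6, y_lumber = 6.5.
Shadow price of finishing = 6.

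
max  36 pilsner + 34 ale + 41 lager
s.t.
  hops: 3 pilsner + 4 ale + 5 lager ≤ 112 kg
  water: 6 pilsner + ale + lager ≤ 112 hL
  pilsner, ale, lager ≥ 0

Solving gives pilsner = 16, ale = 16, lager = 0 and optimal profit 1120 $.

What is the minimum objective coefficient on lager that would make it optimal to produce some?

42

Both hops and water are binding at x*.
From A_Bᵀ y = c: 3·y_hops + 6·y_water = 36; 4·y_hops + 1·y_water = 34.
→ y_hops = 8 and y_water = 2.
lager enters the basis when its profit ≥ yᵀa₃ = 8·5 + 2·1 = 42.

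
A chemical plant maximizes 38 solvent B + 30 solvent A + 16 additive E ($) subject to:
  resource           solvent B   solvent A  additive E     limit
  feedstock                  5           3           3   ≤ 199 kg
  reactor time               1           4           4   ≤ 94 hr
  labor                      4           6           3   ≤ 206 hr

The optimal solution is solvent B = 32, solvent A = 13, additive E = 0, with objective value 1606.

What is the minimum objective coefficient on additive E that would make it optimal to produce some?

Check each constraint at x*: feedstock 199/199 (tight); reactor time 84/94 (slack 10); labor 206/206 (tight).
By complementary slackness, y = 0 for the non-binding constraint.
Dual feasibility on the basic columns requires 5·y_feedstock + 4·y_labor = 38, 3·y_feedstock + 6·y_labor = 30.
→ y_feedstock = 6 and y_labor = 2.
additive E enters the basis when its profit ≥ yᵀa₃ = 6·3 + 2·3 = 24.

24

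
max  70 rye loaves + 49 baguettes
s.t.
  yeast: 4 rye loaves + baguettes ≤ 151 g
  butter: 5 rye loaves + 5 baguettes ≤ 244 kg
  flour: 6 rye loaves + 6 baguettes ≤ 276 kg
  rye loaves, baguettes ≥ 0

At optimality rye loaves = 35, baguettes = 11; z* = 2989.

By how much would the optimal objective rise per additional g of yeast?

Check each constraint at x*: yeast 151/151 (tight); butter 230/244 (slack 14); flour 276/276 (tight).
By complementary slackness, y = 0 for the non-binding constraint.
Dual feasibility on the basic columns requires 4·y_yeast + 6·y_flour = 70, 1·y_yeast + 6·y_flour = 49.
→ y_yeast = 7 and y_flour = 7.
Shadow price of yeast = 7.

7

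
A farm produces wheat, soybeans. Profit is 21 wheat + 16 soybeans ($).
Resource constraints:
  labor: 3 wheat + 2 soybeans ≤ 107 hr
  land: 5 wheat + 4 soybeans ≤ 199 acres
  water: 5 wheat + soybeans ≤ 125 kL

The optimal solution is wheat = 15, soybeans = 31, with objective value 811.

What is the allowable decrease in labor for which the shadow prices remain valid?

Binding constraints: labor, land. The basis is B = [[3,2],[5,4]] with det 2.
Per unit decrease in labor, x* moves by d = (-2, 2.5).
The basis stays optimal until wheat reaches 0; allowable decrease = 7.5 hr.

7.5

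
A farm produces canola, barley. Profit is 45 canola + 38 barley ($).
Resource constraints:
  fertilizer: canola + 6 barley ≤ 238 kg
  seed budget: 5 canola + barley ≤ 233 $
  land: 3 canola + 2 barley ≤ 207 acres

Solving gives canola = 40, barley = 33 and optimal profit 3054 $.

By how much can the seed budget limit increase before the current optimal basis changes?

38.0625

Binding constraints: fertilizer, seed budget. The basis is B = [[1,6],[5,1]] with det -29.
Per unit increase in seed budget, x* moves by d = (0.2069, -0.0345).
The basis stays optimal until land becomes binding; allowable increase = 38.0625 $.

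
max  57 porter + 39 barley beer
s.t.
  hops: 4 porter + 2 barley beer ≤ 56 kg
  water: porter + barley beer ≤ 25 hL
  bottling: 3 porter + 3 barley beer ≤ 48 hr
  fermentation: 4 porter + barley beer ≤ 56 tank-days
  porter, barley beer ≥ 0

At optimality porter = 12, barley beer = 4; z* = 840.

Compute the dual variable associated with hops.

9

Binding: hops and bottling. Non-binding: water (9 unused), fermentation (4 unused).
By complementary slackness, y = 0 for the non-binding constraints.
From A_Bᵀ y = c: 4·y_hops + 3·y_bottling = 57; 2·y_hops + 3·y_bottling = 39.
This yields shadow prices y_hops = 9, y_bottling = 7.
Shadow price of hops = 9.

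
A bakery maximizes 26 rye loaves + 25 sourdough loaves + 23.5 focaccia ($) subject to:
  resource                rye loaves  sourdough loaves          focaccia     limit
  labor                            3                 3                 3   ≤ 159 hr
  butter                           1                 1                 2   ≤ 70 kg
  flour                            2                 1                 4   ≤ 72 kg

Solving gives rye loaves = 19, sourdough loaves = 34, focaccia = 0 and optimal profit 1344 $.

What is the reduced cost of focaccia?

Binding: labor and flour. Non-binding: butter (17 unused).
Since butter is not tight, its dual is 0.
Dual feasibility on the basic columns requires 3·y_labor + 2·y_flour = 26, 3·y_labor + 1·y_flour = 25.
This yields shadow prices y_labor = 8, y_flour = 1.
Reduced cost of focaccia: c₃ − yᵀa₃ = 23.5 − (8·3 + 1·4) = 23.5 − 28 = -4.5.

-4.5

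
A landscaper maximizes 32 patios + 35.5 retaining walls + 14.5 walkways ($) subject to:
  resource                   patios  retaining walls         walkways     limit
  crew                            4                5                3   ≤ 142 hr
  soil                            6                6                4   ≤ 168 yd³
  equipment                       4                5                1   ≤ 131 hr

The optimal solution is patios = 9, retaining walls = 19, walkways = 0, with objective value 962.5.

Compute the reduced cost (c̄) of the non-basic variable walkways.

Check each constraint at x*: crew 131/142 (slack 11); soil 168/168 (tight); equipment 131/131 (tight).
Slack constraints have shadow price 0 (complementary slackness).
From A_Bᵀ y = c: 6·y_soil + 4·y_equipment = 32; 6·y_soil + 5·y_equipment = 35.5.
Solving: y_soil = 3, y_equipment = 3.5.
Reduced cost of walkways: c₃ − yᵀa₃ = 14.5 − (3·4 + 3.5·1) = 14.5 − 15.5 = -1.

-1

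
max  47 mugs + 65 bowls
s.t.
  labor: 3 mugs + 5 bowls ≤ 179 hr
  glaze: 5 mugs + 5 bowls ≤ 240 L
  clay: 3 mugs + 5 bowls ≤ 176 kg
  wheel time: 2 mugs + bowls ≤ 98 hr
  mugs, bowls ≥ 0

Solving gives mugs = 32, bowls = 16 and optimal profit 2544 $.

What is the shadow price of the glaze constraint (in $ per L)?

4

At the optimum: labor uses 176 of 179 (slack = 3); glaze uses 240 of 240 (binding); clay uses 176 of 176 (binding); wheel time uses 80 of 98 (slack = 18).
Slack constraints have shadow price 0 (complementary slackness).
Dual feasibility on the basic columns requires 5·y_glaze + 3·y_clay = 47, 5·y_glaze + 5·y_clay = 65.
Solving: y_glaze = 4, y_clay = 9.
Shadow price of glaze = 4.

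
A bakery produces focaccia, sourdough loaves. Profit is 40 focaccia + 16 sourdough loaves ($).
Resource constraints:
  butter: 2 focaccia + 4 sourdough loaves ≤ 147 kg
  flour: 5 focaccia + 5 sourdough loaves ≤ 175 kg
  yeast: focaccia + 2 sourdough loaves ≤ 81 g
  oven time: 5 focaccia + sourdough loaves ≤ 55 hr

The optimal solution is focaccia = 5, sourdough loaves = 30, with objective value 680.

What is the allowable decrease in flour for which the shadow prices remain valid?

Binding constraints: flour, oven time. The basis is B = [[5,5],[5,1]] with det -20.
Per unit decrease in flour, x* moves by d = (0.05, -0.25).
The basis stays optimal until sourdough loaves reaches 0; allowable decrease = 120 kg.

120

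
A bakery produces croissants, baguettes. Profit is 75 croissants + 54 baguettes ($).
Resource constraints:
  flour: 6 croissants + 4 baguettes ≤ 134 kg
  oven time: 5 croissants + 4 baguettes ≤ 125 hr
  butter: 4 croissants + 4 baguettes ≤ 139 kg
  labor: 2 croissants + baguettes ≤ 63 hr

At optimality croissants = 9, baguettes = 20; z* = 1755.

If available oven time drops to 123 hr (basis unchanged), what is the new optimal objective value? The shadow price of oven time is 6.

Δb = -2, so new z* = 1755 + (6)·(-2) = 1755 − 12 = 1743.

1743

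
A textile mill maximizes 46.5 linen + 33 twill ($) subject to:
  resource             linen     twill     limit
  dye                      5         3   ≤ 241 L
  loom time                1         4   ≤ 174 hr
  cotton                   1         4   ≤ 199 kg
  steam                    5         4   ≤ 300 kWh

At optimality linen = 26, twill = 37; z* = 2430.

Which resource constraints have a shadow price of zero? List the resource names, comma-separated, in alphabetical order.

cotton, steam

dye: 241/241 (binding)
loom time: 174/174 (binding)
cotton: 174/199 (slack 25)
steam: 278/300 (slack 22)
By complementary slackness, a constraint with positive slack has shadow price 0 → cotton, steam.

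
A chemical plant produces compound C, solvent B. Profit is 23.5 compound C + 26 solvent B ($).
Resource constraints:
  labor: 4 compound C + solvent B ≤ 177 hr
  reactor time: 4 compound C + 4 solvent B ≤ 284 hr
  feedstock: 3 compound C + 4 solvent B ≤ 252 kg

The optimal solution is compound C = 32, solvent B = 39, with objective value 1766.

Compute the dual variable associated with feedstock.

Binding: reactor time and feedstock. Non-binding: labor (10 unused).
Slack constraints have shadow price 0 (complementary slackness).
Dual feasibility on the basic columns requires 4·y_reactor time + 3·y_feedstock = 23.5, 4·y_reactor time + 4·y_feedstock = 26.
This yields shadow prices y_reactor time = 4, y_feedstock = 2.5.
Shadow price of feedstock = 2.5.

2.5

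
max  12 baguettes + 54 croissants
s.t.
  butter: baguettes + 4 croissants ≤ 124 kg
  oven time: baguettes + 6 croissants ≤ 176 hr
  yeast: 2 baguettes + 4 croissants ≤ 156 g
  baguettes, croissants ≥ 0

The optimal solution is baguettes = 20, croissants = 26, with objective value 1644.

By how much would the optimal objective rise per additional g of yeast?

Binding: butter and oven time. Non-binding: yeast (12 unused).
Since yeast is not tight, its dual is 0.
Dual feasibility on the basic columns requires 1·y_butter + 1·y_oven time = 12, 4·y_butter + 6·y_oven time = 54.
Solving: y_butter = 9, y_oven time = 3.
Shadow price of yeast = 0.

0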